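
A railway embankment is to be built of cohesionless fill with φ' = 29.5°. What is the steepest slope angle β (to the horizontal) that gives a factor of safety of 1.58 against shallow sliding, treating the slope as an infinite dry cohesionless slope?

β = 19.7°

For an infinite dry cohesionless slope FS = tanφ'/tanβ, so tanβ = tanφ' / FS.
tanβ = tan29.5° / 1.58 = 0.5658 / 1.58 = 0.3581
β = arctan(0.3581) = 19.70°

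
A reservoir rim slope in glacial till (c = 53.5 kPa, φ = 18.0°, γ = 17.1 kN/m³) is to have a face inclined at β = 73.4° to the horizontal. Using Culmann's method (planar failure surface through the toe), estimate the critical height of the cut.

Culmann's analysis gives the critical failure plane at α_cr = (β + φ)/2 = (73.4 + 18.0)/2 = 45.7°, and the critical height
H_c = (4c/γ) · sinβ cosφ / [1 − cos(β − φ)]
    = (4·53.5/17.1) · sin73.4°·cos18.0° / [1 − cos(55.4°)]
    = 12.515 · 0.9583·0.9511 / [1 − 0.5678]
    = 12.515 · 0.9114 / 0.4322
    = 26.39 m

H_c = 26.39 m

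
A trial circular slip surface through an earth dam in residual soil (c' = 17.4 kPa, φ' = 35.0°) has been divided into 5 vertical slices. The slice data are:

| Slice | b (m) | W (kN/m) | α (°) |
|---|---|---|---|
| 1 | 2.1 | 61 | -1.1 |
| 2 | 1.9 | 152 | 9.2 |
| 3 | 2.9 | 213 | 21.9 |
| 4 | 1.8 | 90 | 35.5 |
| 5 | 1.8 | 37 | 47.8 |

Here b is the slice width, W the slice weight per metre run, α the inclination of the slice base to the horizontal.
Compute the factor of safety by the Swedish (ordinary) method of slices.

FS = 3.10

Ordinary method of slices: FS = Σ[c'·Δl_i + (W_i cosα_i)·tanφ'] / Σ W_i sinα_i, with Δl_i = b_i / cosα_i.
Slice 1: Δl = 2.1/cos(-1.1°) = 2.100 m; N'_1 = 61·cos(-1.1°) = 61.0; c'Δl = 36.55; W sinα = -1.2
Slice 2: Δl = 1.9/cos9.2° = 1.925 m; N'_2 = 152·cos9.2° = 150.0; c'Δl = 33.49; W sinα = 24.3
Slice 3: Δl = 2.9/cos21.9° = 3.126 m; N'_3 = 213·cos21.9° = 197.6; c'Δl = 54.38; W sinα = 79.4
Slice 4: Δl = 1.8/cos35.5° = 2.211 m; N'_4 = 90·cos35.5° = 73.3; c'Δl = 38.47; W sinα = 52.3
Slice 5: Δl = 1.8/cos47.8° = 2.680 m; N'_5 = 37·cos47.8° = 24.9; c'Δl = 46.63; W sinα = 27.4
Σc'Δl = 209.5 kN/m; ΣN' = 506.8 kN/m; ΣW sinα = 182.3 kN/m
Resisting = 209.5 + 506.8·tan35.0° = 209.5 + 354.9 = 564.4 kN/m
FS = 564.4 / 182.3 = 3.097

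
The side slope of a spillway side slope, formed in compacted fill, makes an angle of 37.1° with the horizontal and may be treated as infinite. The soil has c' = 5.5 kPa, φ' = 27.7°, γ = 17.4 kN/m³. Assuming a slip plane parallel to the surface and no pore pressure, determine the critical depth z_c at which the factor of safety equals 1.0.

z_c = 2.15 m

Setting FS = 1.00 in FS = [c' + γz cos²β tanφ'] / [γz sinβ cosβ] and solving for z:
z = c' / [γ cosβ (FS·sinβ − cosβ·tanφ')]
  = 5.5 / [17.4·cos37.1°·(1.00·sin37.1° − cos37.1°·tan27.7°)]
  = 5.5 / [17.4·0.7976·(1.00·0.6032 − 0.7976·0.5250)]
  = 5.5 / 2.5600 = 2.148 m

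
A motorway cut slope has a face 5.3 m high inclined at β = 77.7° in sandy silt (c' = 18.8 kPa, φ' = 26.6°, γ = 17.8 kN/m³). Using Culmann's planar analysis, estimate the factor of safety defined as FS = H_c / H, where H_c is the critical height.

FS = 1.87

H_c = (4c'/γ) · sinβ cosφ' / [1 − cos(β − φ')]
    = (4·18.8/17.8) · sin77.7°·cos26.6° / [1 − cos51.1°]
    = 4.225 · 0.8736 / 0.3720 = 9.92 m
FS = H_c / H = 9.92 / 5.3 = 1.872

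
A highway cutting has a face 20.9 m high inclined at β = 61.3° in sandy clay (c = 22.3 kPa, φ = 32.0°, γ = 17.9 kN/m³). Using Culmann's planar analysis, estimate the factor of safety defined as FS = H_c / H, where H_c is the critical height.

FS = 1.39

H_c = (4c/γ) · sinβ cosφ / [1 − cos(β − φ)]
    = (4·22.3/17.9) · sin61.3°·cos32.0° / [1 − cos29.3°]
    = 4.983 · 0.7439 / 0.1279 = 28.98 m
FS = H_c / H = 28.98 / 20.9 = 1.386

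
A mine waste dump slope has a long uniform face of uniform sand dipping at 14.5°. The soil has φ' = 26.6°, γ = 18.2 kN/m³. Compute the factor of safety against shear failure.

For a dry cohesionless infinite slope the factor of safety is FS = tanφ' / tanβ.
FS = tan26.6° / tan14.5° = 0.5008 / 0.2586 = 1.936

FS = 1.94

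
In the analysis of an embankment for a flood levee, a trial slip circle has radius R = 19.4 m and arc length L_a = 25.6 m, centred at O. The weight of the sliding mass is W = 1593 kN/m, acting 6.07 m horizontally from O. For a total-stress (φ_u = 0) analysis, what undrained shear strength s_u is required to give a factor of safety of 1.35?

FS = s_u·L_a·R / (W·d), so s_u = FS·W·d / (L_a·R).
s_u = 1.35·1593·6.07 / (25.60·19.4) = 13053.8 / 496.64 = 26.28 kPa

s_u = 26.3 kPa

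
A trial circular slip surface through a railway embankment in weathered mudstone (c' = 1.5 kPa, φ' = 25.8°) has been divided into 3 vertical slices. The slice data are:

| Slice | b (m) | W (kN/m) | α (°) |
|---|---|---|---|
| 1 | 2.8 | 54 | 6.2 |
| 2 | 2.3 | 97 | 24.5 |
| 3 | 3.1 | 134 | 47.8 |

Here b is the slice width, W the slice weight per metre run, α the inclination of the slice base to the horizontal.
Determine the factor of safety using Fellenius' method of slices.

Ordinary method of slices: FS = Σ[c'·Δl_i + (W_i cosα_i)·tanφ'] / Σ W_i sinα_i, with Δl_i = b_i / cosα_i.
Slice 1: Δl = 2.8/cos6.2° = 2.816 m; N'_1 = 54·cos6.2° = 53.7; c'Δl = 4.22; W sinα = 5.8
Slice 2: Δl = 2.3/cos24.5° = 2.528 m; N'_2 = 97·cos24.5° = 88.3; c'Δl = 3.79; W sinα = 40.2
Slice 3: Δl = 3.1/cos47.8° = 4.615 m; N'_3 = 134·cos47.8° = 90.0; c'Δl = 6.92; W sinα = 99.3
Σc'Δl = 14.9 kN/m; ΣN' = 232.0 kN/m; ΣW sinα = 145.3 kN/m
Resisting = 14.9 + 232.0·tan25.8° = 14.9 + 112.1 = 127.1 kN/m
FS = 127.1 / 145.3 = 0.874

FS = 0.87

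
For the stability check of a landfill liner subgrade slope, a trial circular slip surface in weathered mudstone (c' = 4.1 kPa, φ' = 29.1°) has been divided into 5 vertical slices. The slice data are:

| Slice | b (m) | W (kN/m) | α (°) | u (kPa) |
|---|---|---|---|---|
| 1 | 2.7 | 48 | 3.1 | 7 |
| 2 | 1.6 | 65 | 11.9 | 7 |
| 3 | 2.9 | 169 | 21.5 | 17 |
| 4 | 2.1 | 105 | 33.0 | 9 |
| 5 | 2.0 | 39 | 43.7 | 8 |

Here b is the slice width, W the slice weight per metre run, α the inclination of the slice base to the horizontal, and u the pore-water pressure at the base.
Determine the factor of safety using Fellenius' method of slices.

FS = 1.20

Ordinary method of slices: FS = Σ[c'·Δl_i + (W_i cosα_i − u_i·Δl_i)·tanφ'] / Σ W_i sinα_i, with Δl_i = b_i / cosα_i.
Slice 1: Δl = 2.7/cos3.1° = 2.704 m; N'_1 = 48·cos3.1° − 7·2.704 = 29.0; c'Δl = 11.09; W sinα = 2.6
Slice 2: Δl = 1.6/cos11.9° = 1.635 m; N'_2 = 65·cos11.9° − 7·1.635 = 52.2; c'Δl = 6.70; W sinα = 13.4
Slice 3: Δl = 2.9/cos21.5° = 3.117 m; N'_3 = 169·cos21.5° − 17·3.117 = 104.3; c'Δl = 12.78; W sinα = 61.9
Slice 4: Δl = 2.1/cos33.0° = 2.504 m; N'_4 = 105·cos33.0° − 9·2.504 = 65.5; c'Δl = 10.27; W sinα = 57.2
Slice 5: Δl = 2.0/cos43.7° = 2.766 m; N'_5 = 39·cos43.7° − 8·2.766 = 6.1; c'Δl = 11.34; W sinα = 26.9
Σc'Δl = 52.2 kN/m; ΣN' = 257.0 kN/m; ΣW sinα = 162.1 kN/m
Resisting = 52.2 + 257.0·tan29.1° = 52.2 + 143.0 = 195.2 kN/m
FS = 195.2 / 162.1 = 1.205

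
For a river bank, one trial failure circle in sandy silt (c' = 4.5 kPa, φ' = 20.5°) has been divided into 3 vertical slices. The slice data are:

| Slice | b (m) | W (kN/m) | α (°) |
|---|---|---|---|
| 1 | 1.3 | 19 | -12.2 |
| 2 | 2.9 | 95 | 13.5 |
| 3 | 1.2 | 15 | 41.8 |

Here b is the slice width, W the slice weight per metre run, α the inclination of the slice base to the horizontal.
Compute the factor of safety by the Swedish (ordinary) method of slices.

Ordinary method of slices: FS = Σ[c'·Δl_i + (W_i cosα_i)·tanφ'] / Σ W_i sinα_i, with Δl_i = b_i / cosα_i.
Slice 1: Δl = 1.3/cos(-12.2°) = 1.330 m; N'_1 = 19·cos(-12.2°) = 18.6; c'Δl = 5.99; W sinα = -4.0
Slice 2: Δl = 2.9/cos13.5° = 2.982 m; N'_2 = 95·cos13.5° = 92.4; c'Δl = 13.42; W sinα = 22.2
Slice 3: Δl = 1.2/cos41.8° = 1.610 m; N'_3 = 15·cos41.8° = 11.2; c'Δl = 7.24; W sinα = 10.0
Σc'Δl = 26.6 kN/m; ΣN' = 122.1 kN/m; ΣW sinα = 28.2 kN/m
Resisting = 26.6 + 122.1·tan20.5° = 26.6 + 45.7 = 72.3 kN/m
FS = 72.3 / 28.2 = 2.568

FS = 2.57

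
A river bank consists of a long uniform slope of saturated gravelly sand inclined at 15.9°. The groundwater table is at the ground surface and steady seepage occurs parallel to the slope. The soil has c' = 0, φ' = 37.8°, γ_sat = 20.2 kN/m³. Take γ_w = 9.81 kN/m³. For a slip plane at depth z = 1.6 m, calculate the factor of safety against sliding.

With seepage parallel to the slope and the water table at the surface, the effective normal stress on the slip plane uses the buoyant unit weight γ' = γ_sat − γ_w while the driving shear stress uses γ_sat:
FS = [c' + γ' z cos²β tanφ'] / [γ_sat z sinβ cosβ]
(For c' = 0 this reduces to FS = (γ'/γ_sat)·tanφ'/tanβ.)
γ' = 20.2 − 9.81 = 10.39 kN/m³
Numerator = 0.0 + 10.39·1.6·cos²15.9°·tan37.8° = 0.0 + 10.39·1.6·0.9249·0.7757 = 11.927 kPa
Denominator = 20.2·1.6·sin15.9°·cos15.9° = 20.2·1.6·0.2740·0.9617 = 8.516 kPa
FS = 11.927 / 8.516 = 1.401

FS = 1.40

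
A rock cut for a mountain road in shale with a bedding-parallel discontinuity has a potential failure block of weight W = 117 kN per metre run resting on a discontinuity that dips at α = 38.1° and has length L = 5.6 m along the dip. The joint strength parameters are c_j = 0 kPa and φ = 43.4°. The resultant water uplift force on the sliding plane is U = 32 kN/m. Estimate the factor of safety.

FS = 0.79

Resolving the block weight along and normal to the plane and applying the Mohr–Coulomb strength on the joint:
N' = W cosα − U = 117·cos38.1° − 32 = 60.1 kN/m
Driving force T = W sinα = 117·sin38.1° = 72.2 kN/m
Resisting force R = c_j·L + N'·tanφ = 0·5.6 + 60.1·tan43.4° = 0.0 + 56.8 = 56.8 kN/m
FS = R / T = 56.8 / 72.2 = 0.787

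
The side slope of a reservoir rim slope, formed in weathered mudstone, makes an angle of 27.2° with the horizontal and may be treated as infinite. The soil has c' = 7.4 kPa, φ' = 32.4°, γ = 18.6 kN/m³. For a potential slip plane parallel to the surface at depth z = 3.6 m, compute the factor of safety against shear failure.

FS = 1.51

For an infinite slope with a slip plane parallel to the surface (no pore pressure): FS = [c' + γz cos²β tanφ'] / [γz sinβ cosβ].
γz = 18.6·3.6 = 66.96 kN/m²
Numerator = 7.4 + 66.96·cos²27.2°·tan32.4° = 7.4 + 66.96·0.7911·0.6346 = 41.015 kPa
Denominator = 66.96·sin27.2°·cos27.2° = 66.96·0.4571·0.8894 = 27.223 kPa
FS = 41.015 / 27.223 = 1.507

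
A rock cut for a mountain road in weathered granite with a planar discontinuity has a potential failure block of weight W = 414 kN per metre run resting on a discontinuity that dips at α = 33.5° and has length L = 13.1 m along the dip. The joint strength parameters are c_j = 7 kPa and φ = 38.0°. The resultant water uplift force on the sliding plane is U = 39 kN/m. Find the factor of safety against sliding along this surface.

Resolving the block weight along and normal to the plane and applying the Mohr–Coulomb strength on the joint:
N' = W cosα − U = 414·cos33.5° − 39 = 306.2 kN/m
Driving force T = W sinα = 414·sin33.5° = 228.5 kN/m
Resisting force R = c_j·L + N'·tanφ = 7·13.1 + 306.2·tan38.0° = 91.7 + 239.3 = 331.0 kN/m
FS = R / T = 331.0 / 228.5 = 1.448

FS = 1.45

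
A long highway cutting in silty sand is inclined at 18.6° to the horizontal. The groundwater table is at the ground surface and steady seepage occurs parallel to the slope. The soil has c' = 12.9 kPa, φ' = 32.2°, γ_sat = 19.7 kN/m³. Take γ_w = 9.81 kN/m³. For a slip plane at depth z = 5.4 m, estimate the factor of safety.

FS = 1.34

With seepage parallel to the slope and the water table at the surface, the effective normal stress on the slip plane uses the buoyant unit weight γ' = γ_sat − γ_w while the driving shear stress uses γ_sat:
FS = [c' + γ' z cos²β tanφ'] / [γ_sat z sinβ cosβ]
γ' = 19.7 − 9.81 = 9.89 kN/m³
Numerator = 12.9 + 9.89·5.4·cos²18.6°·tan32.2° = 12.9 + 9.89·5.4·0.8983·0.6297 = 43.110 kPa
Denominator = 19.7·5.4·sin18.6°·cos18.6° = 19.7·5.4·0.3190·0.9478 = 32.159 kPa
FS = 43.110 / 32.159 = 1.341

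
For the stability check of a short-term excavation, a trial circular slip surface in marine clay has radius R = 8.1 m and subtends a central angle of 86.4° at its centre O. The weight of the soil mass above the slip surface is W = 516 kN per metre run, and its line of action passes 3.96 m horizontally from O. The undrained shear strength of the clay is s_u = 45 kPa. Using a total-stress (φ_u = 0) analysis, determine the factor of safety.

Taking moments about the centre O, the resisting moment is provided by the undrained shear strength acting along the arc:
Arc length L_a = R·θ = 8.1·(86.4°·π/180) = 8.1·1.5080 = 12.21 m
M_R = s_u·L_a·R = 45·12.21·8.1 = 4452.2 kN·m/m
M_D = W·d = 516·3.96 = 2043.4 kN·m/m
FS = M_R / M_D = 4452.2 / 2043.4 = 2.179

FS = 2.18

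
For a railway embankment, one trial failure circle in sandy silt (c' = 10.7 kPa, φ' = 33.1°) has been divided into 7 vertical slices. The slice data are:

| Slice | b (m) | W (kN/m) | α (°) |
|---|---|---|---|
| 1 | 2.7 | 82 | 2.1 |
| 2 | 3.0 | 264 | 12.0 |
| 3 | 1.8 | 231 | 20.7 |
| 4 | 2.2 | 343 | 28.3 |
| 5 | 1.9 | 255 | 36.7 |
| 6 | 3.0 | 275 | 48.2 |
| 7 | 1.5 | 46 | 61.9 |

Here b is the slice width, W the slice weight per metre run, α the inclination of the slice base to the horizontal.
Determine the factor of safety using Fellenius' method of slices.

FS = 1.49

Ordinary method of slices: FS = Σ[c'·Δl_i + (W_i cosα_i)·tanφ'] / Σ W_i sinα_i, with Δl_i = b_i / cosα_i.
Slice 1: Δl = 2.7/cos2.1° = 2.702 m; N'_1 = 82·cos2.1° = 81.9; c'Δl = 28.91; W sinα = 3.0
Slice 2: Δl = 3.0/cos12.0° = 3.067 m; N'_2 = 264·cos12.0° = 258.2; c'Δl = 32.82; W sinα = 54.9
Slice 3: Δl = 1.8/cos20.7° = 1.924 m; N'_3 = 231·cos20.7° = 216.1; c'Δl = 20.59; W sinα = 81.7
Slice 4: Δl = 2.2/cos28.3° = 2.499 m; N'_4 = 343·cos28.3° = 302.0; c'Δl = 26.74; W sinα = 162.6
Slice 5: Δl = 1.9/cos36.7° = 2.370 m; N'_5 = 255·cos36.7° = 204.5; c'Δl = 25.36; W sinα = 152.4
Slice 6: Δl = 3.0/cos48.2° = 4.501 m; N'_6 = 275·cos48.2° = 183.3; c'Δl = 48.16; W sinα = 205.0
Slice 7: Δl = 1.5/cos61.9° = 3.185 m; N'_7 = 46·cos61.9° = 21.7; c'Δl = 34.08; W sinα = 40.6
Σc'Δl = 216.6 kN/m; ΣN' = 1267.7 kN/m; ΣW sinα = 700.1 kN/m
Resisting = 216.6 + 1267.7·tan33.1° = 216.6 + 826.4 = 1043.0 kN/m
FS = 1043.0 / 700.1 = 1.490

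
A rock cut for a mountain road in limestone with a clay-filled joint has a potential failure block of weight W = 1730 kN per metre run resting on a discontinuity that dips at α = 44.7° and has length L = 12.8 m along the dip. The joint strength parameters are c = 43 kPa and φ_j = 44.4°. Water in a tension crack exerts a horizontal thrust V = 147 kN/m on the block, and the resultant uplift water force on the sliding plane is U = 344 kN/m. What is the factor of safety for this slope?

Resolving the block weight along and normal to the plane and applying the Mohr–Coulomb strength on the joint:
N' = W cosα − U − V sinα = 1730·cos44.7° − 344 − 147·sin44.7° = 782.3 kN/m
Driving force T = W sinα + V cosα = 1730·sin44.7° + 147·cos44.7° = 1321.4 kN/m
Resisting force R = c·L + N'·tanφ_j = 43·12.8 + 782.3·tan44.4° = 550.4 + 766.1 = 1316.5 kN/m
FS = R / T = 1316.5 / 1321.4 = 0.996

FS = 1.00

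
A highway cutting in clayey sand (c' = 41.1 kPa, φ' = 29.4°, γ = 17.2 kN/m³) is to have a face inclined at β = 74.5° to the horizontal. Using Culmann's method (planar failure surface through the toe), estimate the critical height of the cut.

H_c = 27.28 m

Culmann's analysis gives the critical failure plane at α_cr = (β + φ')/2 = (74.5 + 29.4)/2 = 52.0°, and the critical height
H_c = (4c'/γ) · sinβ cosφ' / [1 − cos(β − φ')]
    = (4·41.1/17.2) · sin74.5°·cos29.4° / [1 − cos(45.1°)]
    = 9.558 · 0.9636·0.8712 / [1 − 0.7059]
    = 9.558 · 0.8395 / 0.2941
    = 27.28 m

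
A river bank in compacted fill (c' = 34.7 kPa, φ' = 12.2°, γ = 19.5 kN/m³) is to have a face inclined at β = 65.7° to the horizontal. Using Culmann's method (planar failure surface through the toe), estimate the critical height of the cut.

H_c = 15.65 m

Culmann's analysis gives the critical failure plane at α_cr = (β + φ')/2 = (65.7 + 12.2)/2 = 39.0°, and the critical height
H_c = (4c'/γ) · sinβ cosφ' / [1 − cos(β − φ')]
    = (4·34.7/19.5) · sin65.7°·cos12.2° / [1 − cos(53.5°)]
    = 7.118 · 0.9114·0.9774 / [1 − 0.5948]
    = 7.118 · 0.8908 / 0.4052
    = 15.65 m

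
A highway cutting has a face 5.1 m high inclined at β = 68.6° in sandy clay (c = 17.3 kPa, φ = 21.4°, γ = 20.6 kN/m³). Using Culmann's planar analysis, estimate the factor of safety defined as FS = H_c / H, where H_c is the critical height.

H_c = (4c/γ) · sinβ cosφ / [1 − cos(β − φ)]
    = (4·17.3/20.6) · sin68.6°·cos21.4° / [1 − cos47.2°]
    = 3.359 · 0.8669 / 0.3206 = 9.08 m
FS = H_c / H = 9.08 / 5.1 = 1.781

FS = 1.78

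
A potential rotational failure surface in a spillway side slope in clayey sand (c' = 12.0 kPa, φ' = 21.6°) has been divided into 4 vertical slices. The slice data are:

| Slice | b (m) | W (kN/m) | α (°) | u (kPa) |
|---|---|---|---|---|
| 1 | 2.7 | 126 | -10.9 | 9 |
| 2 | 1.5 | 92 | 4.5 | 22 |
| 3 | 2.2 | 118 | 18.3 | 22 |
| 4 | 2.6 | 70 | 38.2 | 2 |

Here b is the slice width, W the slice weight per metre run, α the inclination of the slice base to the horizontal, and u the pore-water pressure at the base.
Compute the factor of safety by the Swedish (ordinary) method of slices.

Ordinary method of slices: FS = Σ[c'·Δl_i + (W_i cosα_i − u_i·Δl_i)·tanφ'] / Σ W_i sinα_i, with Δl_i = b_i / cosα_i.
Slice 1: Δl = 2.7/cos(-10.9°) = 2.750 m; N'_1 = 126·cos(-10.9°) − 9·2.750 = 99.0; c'Δl = 33.00; W sinα = -23.8
Slice 2: Δl = 1.5/cos4.5° = 1.505 m; N'_2 = 92·cos4.5° − 22·1.505 = 58.6; c'Δl = 18.06; W sinα = 7.2
Slice 3: Δl = 2.2/cos18.3° = 2.317 m; N'_3 = 118·cos18.3° − 22·2.317 = 61.1; c'Δl = 27.81; W sinα = 37.1
Slice 4: Δl = 2.6/cos38.2° = 3.308 m; N'_4 = 70·cos38.2° − 2·3.308 = 48.4; c'Δl = 39.70; W sinα = 43.3
Σc'Δl = 118.6 kN/m; ΣN' = 267.0 kN/m; ΣW sinα = 63.7 kN/m
Resisting = 118.6 + 267.0·tan21.6° = 118.6 + 105.7 = 224.3 kN/m
FS = 224.3 / 63.7 = 3.519

FS = 3.52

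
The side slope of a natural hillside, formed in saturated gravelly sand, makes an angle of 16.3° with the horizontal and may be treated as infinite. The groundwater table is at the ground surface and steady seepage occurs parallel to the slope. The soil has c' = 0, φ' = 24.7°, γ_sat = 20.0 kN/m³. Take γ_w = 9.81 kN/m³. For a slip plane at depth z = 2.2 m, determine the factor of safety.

With seepage parallel to the slope and the water table at the surface, the effective normal stress on the slip plane uses the buoyant unit weight γ' = γ_sat − γ_w while the driving shear stress uses γ_sat:
FS = [c' + γ' z cos²β tanφ'] / [γ_sat z sinβ cosβ]
(For c' = 0 this reduces to FS = (γ'/γ_sat)·tanφ'/tanβ.)
γ' = 20.0 − 9.81 = 10.19 kN/m³
Numerator = 0.0 + 10.19·2.2·cos²16.3°·tan24.7° = 0.0 + 10.19·2.2·0.9212·0.4599 = 9.499 kPa
Denominator = 20.0·2.2·sin16.3°·cos16.3° = 20.0·2.2·0.2807·0.9598 = 11.853 kPa
FS = 9.499 / 11.853 = 0.801

FS = 0.80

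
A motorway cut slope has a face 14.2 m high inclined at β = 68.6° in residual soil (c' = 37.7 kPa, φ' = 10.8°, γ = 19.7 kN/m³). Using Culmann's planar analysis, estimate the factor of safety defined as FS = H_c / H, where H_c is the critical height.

FS = 1.06

H_c = (4c'/γ) · sinβ cosφ' / [1 − cos(β − φ')]
    = (4·37.7/19.7) · sin68.6°·cos10.8° / [1 − cos57.8°]
    = 7.655 · 0.9146 / 0.4671 = 14.99 m
FS = H_c / H = 14.99 / 14.2 = 1.055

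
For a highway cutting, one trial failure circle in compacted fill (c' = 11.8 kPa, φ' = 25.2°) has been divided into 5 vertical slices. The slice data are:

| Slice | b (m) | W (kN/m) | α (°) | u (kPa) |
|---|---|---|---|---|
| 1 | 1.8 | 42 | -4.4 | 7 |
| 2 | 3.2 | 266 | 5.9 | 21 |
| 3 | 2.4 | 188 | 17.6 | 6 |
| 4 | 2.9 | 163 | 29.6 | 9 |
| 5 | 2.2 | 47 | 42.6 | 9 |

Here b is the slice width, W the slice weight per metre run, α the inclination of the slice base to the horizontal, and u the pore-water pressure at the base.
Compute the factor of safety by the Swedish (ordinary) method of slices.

Ordinary method of slices: FS = Σ[c'·Δl_i + (W_i cosα_i − u_i·Δl_i)·tanφ'] / Σ W_i sinα_i, with Δl_i = b_i / cosα_i.
Slice 1: Δl = 1.8/cos(-4.4°) = 1.805 m; N'_1 = 42·cos(-4.4°) − 7·1.805 = 29.2; c'Δl = 21.30; W sinα = -3.2
Slice 2: Δl = 3.2/cos5.9° = 3.217 m; N'_2 = 266·cos5.9° − 21·3.217 = 197.0; c'Δl = 37.96; W sinα = 27.3
Slice 3: Δl = 2.4/cos17.6° = 2.518 m; N'_3 = 188·cos17.6° − 6·2.518 = 164.1; c'Δl = 29.71; W sinα = 56.8
Slice 4: Δl = 2.9/cos29.6° = 3.335 m; N'_4 = 163·cos29.6° − 9·3.335 = 111.7; c'Δl = 39.36; W sinα = 80.5
Slice 5: Δl = 2.2/cos42.6° = 2.989 m; N'_5 = 47·cos42.6° − 9·2.989 = 7.7; c'Δl = 35.27; W sinα = 31.8
Σc'Δl = 163.6 kN/m; ΣN' = 509.8 kN/m; ΣW sinα = 193.3 kN/m
Resisting = 163.6 + 509.8·tan25.2° = 163.6 + 239.9 = 403.5 kN/m
FS = 403.5 / 193.3 = 2.087

FS = 2.09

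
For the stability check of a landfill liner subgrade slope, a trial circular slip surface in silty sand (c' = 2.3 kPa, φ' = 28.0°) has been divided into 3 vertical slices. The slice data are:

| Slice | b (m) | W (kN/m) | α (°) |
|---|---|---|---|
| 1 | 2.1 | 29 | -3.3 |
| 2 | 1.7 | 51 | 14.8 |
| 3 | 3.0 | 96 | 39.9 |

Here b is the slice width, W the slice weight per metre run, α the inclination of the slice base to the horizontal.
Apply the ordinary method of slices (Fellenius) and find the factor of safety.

FS = 1.35

Ordinary method of slices: FS = Σ[c'·Δl_i + (W_i cosα_i)·tanφ'] / Σ W_i sinα_i, with Δl_i = b_i / cosα_i.
Slice 1: Δl = 2.1/cos(-3.3°) = 2.103 m; N'_1 = 29·cos(-3.3°) = 29.0; c'Δl = 4.84; W sinα = -1.7
Slice 2: Δl = 1.7/cos14.8° = 1.758 m; N'_2 = 51·cos14.8° = 49.3; c'Δl = 4.04; W sinα = 13.0
Slice 3: Δl = 3.0/cos39.9° = 3.911 m; N'_3 = 96·cos39.9° = 73.6; c'Δl = 8.99; W sinα = 61.6
Σc'Δl = 17.9 kN/m; ΣN' = 151.9 kN/m; ΣW sinα = 72.9 kN/m
Resisting = 17.9 + 151.9·tan28.0° = 17.9 + 80.8 = 98.6 kN/m
FS = 98.6 / 72.9 = 1.352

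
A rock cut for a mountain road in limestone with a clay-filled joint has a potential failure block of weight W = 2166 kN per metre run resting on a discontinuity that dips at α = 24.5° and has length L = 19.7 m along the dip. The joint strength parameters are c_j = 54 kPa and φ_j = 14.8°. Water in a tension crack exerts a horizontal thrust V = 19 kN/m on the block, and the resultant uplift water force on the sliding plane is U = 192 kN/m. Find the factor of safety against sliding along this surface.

Resolving the block weight along and normal to the plane and applying the Mohr–Coulomb strength on the joint:
N' = W cosα − U − V sinα = 2166·cos24.5° − 192 − 19·sin24.5° = 1771.1 kN/m
Driving force T = W sinα + V cosα = 2166·sin24.5° + 19·cos24.5° = 915.5 kN/m
Resisting force R = c_j·L + N'·tanφ_j = 54·19.7 + 1771.1·tan14.8° = 1063.8 + 467.9 = 1531.7 kN/m
FS = R / T = 1531.7 / 915.5 = 1.673

FS = 1.67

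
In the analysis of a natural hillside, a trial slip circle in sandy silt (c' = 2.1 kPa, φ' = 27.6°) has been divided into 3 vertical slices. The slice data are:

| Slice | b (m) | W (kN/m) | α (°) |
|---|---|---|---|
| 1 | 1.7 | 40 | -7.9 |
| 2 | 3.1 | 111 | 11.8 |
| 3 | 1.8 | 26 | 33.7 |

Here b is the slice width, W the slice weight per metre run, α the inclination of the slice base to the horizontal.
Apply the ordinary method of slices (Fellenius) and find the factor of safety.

Ordinary method of slices: FS = Σ[c'·Δl_i + (W_i cosα_i)·tanφ'] / Σ W_i sinα_i, with Δl_i = b_i / cosα_i.
Slice 1: Δl = 1.7/cos(-7.9°) = 1.716 m; N'_1 = 40·cos(-7.9°) = 39.6; c'Δl = 3.60; W sinα = -5.5
Slice 2: Δl = 3.1/cos11.8° = 3.167 m; N'_2 = 111·cos11.8° = 108.7; c'Δl = 6.65; W sinα = 22.7
Slice 3: Δl = 1.8/cos33.7° = 2.164 m; N'_3 = 26·cos33.7° = 21.6; c'Δl = 4.54; W sinα = 14.4
Σc'Δl = 14.8 kN/m; ΣN' = 169.9 kN/m; ΣW sinα = 31.6 kN/m
Resisting = 14.8 + 169.9·tan27.6° = 14.8 + 88.8 = 103.6 kN/m
FS = 103.6 / 31.6 = 3.276

FS = 3.28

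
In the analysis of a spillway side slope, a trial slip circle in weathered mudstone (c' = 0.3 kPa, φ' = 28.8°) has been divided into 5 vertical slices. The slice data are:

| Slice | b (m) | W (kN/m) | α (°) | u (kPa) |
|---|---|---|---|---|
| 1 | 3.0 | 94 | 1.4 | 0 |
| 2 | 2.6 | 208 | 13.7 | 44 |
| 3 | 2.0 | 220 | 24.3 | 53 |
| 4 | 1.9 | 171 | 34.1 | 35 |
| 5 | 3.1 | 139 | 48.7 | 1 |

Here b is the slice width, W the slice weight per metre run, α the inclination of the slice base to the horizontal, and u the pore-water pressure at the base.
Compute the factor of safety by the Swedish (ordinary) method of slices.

Ordinary method of slices: FS = Σ[c'·Δl_i + (W_i cosα_i − u_i·Δl_i)·tanφ'] / Σ W_i sinα_i, with Δl_i = b_i / cosα_i.
Slice 1: Δl = 3.0/cos1.4° = 3.001 m; N'_1 = 94·cos1.4° − 0·3.001 = 94.0; c'Δl = 0.90; W sinα = 2.3
Slice 2: Δl = 2.6/cos13.7° = 2.676 m; N'_2 = 208·cos13.7° − 44·2.676 = 84.3; c'Δl = 0.80; W sinα = 49.3
Slice 3: Δl = 2.0/cos24.3° = 2.194 m; N'_3 = 220·cos24.3° − 53·2.194 = 84.2; c'Δl = 0.66; W sinα = 90.5
Slice 4: Δl = 1.9/cos34.1° = 2.295 m; N'_4 = 171·cos34.1° − 35·2.295 = 61.3; c'Δl = 0.69; W sinα = 95.9
Slice 5: Δl = 3.1/cos48.7° = 4.697 m; N'_5 = 139·cos48.7° − 1·4.697 = 87.0; c'Δl = 1.41; W sinα = 104.4
Σc'Δl = 4.5 kN/m; ΣN' = 410.8 kN/m; ΣW sinα = 342.4 kN/m
Resisting = 4.5 + 410.8·tan28.8° = 4.5 + 225.9 = 230.3 kN/m
FS = 230.3 / 342.4 = 0.673

FS = 0.67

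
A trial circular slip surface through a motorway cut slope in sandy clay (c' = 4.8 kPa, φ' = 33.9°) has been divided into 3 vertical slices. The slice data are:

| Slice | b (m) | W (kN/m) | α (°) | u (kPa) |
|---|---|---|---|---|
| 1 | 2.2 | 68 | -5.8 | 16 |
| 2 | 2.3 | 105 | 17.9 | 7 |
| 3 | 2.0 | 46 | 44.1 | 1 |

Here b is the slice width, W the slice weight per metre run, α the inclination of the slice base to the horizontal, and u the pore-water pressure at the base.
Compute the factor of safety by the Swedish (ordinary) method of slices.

FS = 2.32

Ordinary method of slices: FS = Σ[c'·Δl_i + (W_i cosα_i − u_i·Δl_i)·tanφ'] / Σ W_i sinα_i, with Δl_i = b_i / cosα_i.
Slice 1: Δl = 2.2/cos(-5.8°) = 2.211 m; N'_1 = 68·cos(-5.8°) − 16·2.211 = 32.3; c'Δl = 10.61; W sinα = -6.9
Slice 2: Δl = 2.3/cos17.9° = 2.417 m; N'_2 = 105·cos17.9° − 7·2.417 = 83.0; c'Δl = 11.60; W sinα = 32.3
Slice 3: Δl = 2.0/cos44.1° = 2.785 m; N'_3 = 46·cos44.1° − 1·2.785 = 30.2; c'Δl = 13.37; W sinα = 32.0
Σc'Δl = 35.6 kN/m; ΣN' = 145.5 kN/m; ΣW sinα = 57.4 kN/m
Resisting = 35.6 + 145.5·tan33.9° = 35.6 + 97.8 = 133.4 kN/m
FS = 133.4 / 57.4 = 2.323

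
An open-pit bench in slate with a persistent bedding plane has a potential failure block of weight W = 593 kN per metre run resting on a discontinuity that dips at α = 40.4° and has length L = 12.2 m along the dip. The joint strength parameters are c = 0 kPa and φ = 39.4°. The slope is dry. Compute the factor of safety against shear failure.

FS = 0.97

Resolving the block weight along and normal to the plane and applying the Mohr–Coulomb strength on the joint:
N' = W cosα = 593·cos40.4° = 451.6 kN/m
Driving force T = W sinα = 593·sin40.4° = 384.3 kN/m
Resisting force R = c·L + N'·tanφ = 0·12.2 + 451.6·tan39.4° = 0.0 + 370.9 = 370.9 kN/m
FS = R / T = 370.9 / 384.3 = 0.965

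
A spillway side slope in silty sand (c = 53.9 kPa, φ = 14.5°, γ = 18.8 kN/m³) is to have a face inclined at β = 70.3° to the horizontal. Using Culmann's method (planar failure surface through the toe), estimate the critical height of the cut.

H_c = 23.87 m

Culmann's analysis gives the critical failure plane at α_cr = (β + φ)/2 = (70.3 + 14.5)/2 = 42.4°, and the critical height
H_c = (4c/γ) · sinβ cosφ / [1 − cos(β − φ)]
    = (4·53.9/18.8) · sin70.3°·cos14.5° / [1 − cos(55.8°)]
    = 11.468 · 0.9415·0.9681 / [1 − 0.5621]
    = 11.468 · 0.9115 / 0.4379
    = 23.87 m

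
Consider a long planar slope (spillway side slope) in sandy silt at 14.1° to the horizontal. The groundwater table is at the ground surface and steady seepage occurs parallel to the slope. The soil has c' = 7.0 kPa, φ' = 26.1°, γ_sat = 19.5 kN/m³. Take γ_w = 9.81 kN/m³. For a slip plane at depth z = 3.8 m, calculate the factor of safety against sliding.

FS = 1.37

With seepage parallel to the slope and the water table at the surface, the effective normal stress on the slip plane uses the buoyant unit weight γ' = γ_sat − γ_w while the driving shear stress uses γ_sat:
FS = [c' + γ' z cos²β tanφ'] / [γ_sat z sinβ cosβ]
γ' = 19.5 − 9.81 = 9.69 kN/m³
Numerator = 7.0 + 9.69·3.8·cos²14.1°·tan26.1° = 7.0 + 9.69·3.8·0.9407·0.4899 = 23.968 kPa
Denominator = 19.5·3.8·sin14.1°·cos14.1° = 19.5·3.8·0.2436·0.9699 = 17.508 kPa
FS = 23.968 / 17.508 = 1.369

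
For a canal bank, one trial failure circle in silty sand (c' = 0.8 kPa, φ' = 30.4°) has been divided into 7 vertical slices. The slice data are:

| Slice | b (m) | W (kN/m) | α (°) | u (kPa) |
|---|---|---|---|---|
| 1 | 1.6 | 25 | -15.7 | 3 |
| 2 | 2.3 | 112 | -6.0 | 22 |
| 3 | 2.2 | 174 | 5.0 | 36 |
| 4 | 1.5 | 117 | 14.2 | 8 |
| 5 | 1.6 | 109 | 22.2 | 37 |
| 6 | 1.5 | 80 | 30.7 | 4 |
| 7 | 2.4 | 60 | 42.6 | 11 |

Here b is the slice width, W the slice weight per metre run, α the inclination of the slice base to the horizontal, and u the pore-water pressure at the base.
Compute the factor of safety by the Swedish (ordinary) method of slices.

Ordinary method of slices: FS = Σ[c'·Δl_i + (W_i cosα_i − u_i·Δl_i)·tanφ'] / Σ W_i sinα_i, with Δl_i = b_i / cosα_i.
Slice 1: Δl = 1.6/cos(-15.7°) = 1.662 m; N'_1 = 25·cos(-15.7°) − 3·1.662 = 19.1; c'Δl = 1.33; W sinα = -6.8
Slice 2: Δl = 2.3/cos(-6.0°) = 2.313 m; N'_2 = 112·cos(-6.0°) − 22·2.313 = 60.5; c'Δl = 1.85; W sinα = -11.7
Slice 3: Δl = 2.2/cos5.0° = 2.208 m; N'_3 = 174·cos5.0° − 36·2.208 = 93.8; c'Δl = 1.77; W sinα = 15.2
Slice 4: Δl = 1.5/cos14.2° = 1.547 m; N'_4 = 117·cos14.2° − 8·1.547 = 101.0; c'Δl = 1.24; W sinα = 28.7
Slice 5: Δl = 1.6/cos22.2° = 1.728 m; N'_5 = 109·cos22.2° − 37·1.728 = 37.0; c'Δl = 1.38; W sinα = 41.2
Slice 6: Δl = 1.5/cos30.7° = 1.744 m; N'_6 = 80·cos30.7° − 4·1.744 = 61.8; c'Δl = 1.40; W sinα = 40.8
Slice 7: Δl = 2.4/cos42.6° = 3.260 m; N'_7 = 60·cos42.6° − 11·3.260 = 8.3; c'Δl = 2.61; W sinα = 40.6
Σc'Δl = 11.6 kN/m; ΣN' = 381.6 kN/m; ΣW sinα = 148.0 kN/m
Resisting = 11.6 + 381.6·tan30.4° = 11.6 + 223.9 = 235.4 kN/m
FS = 235.4 / 148.0 = 1.590

FS = 1.59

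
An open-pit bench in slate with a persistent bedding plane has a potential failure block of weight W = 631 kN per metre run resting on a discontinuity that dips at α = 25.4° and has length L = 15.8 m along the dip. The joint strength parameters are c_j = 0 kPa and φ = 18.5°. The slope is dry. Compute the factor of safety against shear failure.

Resolving the block weight along and normal to the plane and applying the Mohr–Coulomb strength on the joint:
N' = W cosα = 631·cos25.4° = 570.0 kN/m
Driving force T = W sinα = 631·sin25.4° = 270.7 kN/m
Resisting force R = c_j·L + N'·tanφ = 0·15.8 + 570.0·tan18.5° = 0.0 + 190.7 = 190.7 kN/m
FS = R / T = 190.7 / 270.7 = 0.705

FS = 0.70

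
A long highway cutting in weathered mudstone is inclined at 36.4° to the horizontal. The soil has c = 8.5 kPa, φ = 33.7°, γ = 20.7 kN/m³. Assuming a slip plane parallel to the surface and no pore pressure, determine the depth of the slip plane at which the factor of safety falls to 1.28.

z = 2.29 m

Setting FS = 1.28 in FS = [c + γz cos²β tanφ] / [γz sinβ cosβ] and solving for z:
z = c / [γ cosβ (FS·sinβ − cosβ·tanφ)]
  = 8.5 / [20.7·cos36.4°·(1.28·sin36.4° − cos36.4°·tan33.7°)]
  = 8.5 / [20.7·0.8049·(1.28·0.5934 − 0.8049·0.6669)]
  = 8.5 / 3.7118 = 2.290 m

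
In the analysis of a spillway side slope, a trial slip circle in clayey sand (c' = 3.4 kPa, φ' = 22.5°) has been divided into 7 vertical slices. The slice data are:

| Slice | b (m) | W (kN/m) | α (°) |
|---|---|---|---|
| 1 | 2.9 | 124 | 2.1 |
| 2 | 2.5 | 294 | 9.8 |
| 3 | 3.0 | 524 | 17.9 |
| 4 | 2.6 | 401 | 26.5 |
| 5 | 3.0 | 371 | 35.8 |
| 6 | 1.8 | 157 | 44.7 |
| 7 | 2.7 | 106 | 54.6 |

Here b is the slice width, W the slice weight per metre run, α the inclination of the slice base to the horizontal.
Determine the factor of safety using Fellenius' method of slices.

FS = 0.99

Ordinary method of slices: FS = Σ[c'·Δl_i + (W_i cosα_i)·tanφ'] / Σ W_i sinα_i, with Δl_i = b_i / cosα_i.
Slice 1: Δl = 2.9/cos2.1° = 2.902 m; N'_1 = 124·cos2.1° = 123.9; c'Δl = 9.87; W sinα = 4.5
Slice 2: Δl = 2.5/cos9.8° = 2.537 m; N'_2 = 294·cos9.8° = 289.7; c'Δl = 8.63; W sinα = 50.0
Slice 3: Δl = 3.0/cos17.9° = 3.153 m; N'_3 = 524·cos17.9° = 498.6; c'Δl = 10.72; W sinα = 161.1
Slice 4: Δl = 2.6/cos26.5° = 2.905 m; N'_4 = 401·cos26.5° = 358.9; c'Δl = 9.88; W sinα = 178.9
Slice 5: Δl = 3.0/cos35.8° = 3.699 m; N'_5 = 371·cos35.8° = 300.9; c'Δl = 12.58; W sinα = 217.0
Slice 6: Δl = 1.8/cos44.7° = 2.532 m; N'_6 = 157·cos44.7° = 111.6; c'Δl = 8.61; W sinα = 110.4
Slice 7: Δl = 2.7/cos54.6° = 4.661 m; N'_7 = 106·cos54.6° = 61.4; c'Δl = 15.85; W sinα = 86.4
Σc'Δl = 76.1 kN/m; ΣN' = 1745.0 kN/m; ΣW sinα = 808.4 kN/m
Resisting = 76.1 + 1745.0·tan22.5° = 76.1 + 722.8 = 798.9 kN/m
FS = 798.9 / 808.4 = 0.988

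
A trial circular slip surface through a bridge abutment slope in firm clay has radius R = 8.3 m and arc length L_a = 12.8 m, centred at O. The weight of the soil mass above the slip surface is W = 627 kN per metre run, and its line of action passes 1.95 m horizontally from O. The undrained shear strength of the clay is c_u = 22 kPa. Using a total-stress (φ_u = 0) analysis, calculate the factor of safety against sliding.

Taking moments about the centre O, the resisting moment is provided by the undrained shear strength acting along the arc:
M_R = c_u·L_a·R = 22·12.80·8.3 = 2337.3 kN·m/m
M_D = W·d = 627·1.95 = 1222.6 kN·m/m
FS = M_R / M_D = 2337.3 / 1222.6 = 1.912

FS = 1.91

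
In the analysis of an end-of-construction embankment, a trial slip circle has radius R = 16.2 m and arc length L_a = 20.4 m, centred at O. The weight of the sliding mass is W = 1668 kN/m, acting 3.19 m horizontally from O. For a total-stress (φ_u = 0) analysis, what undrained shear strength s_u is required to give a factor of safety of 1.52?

s_u = 24.5 kPa

FS = s_u·L_a·R / (W·d), so s_u = FS·W·d / (L_a·R).
s_u = 1.52·1668·3.19 / (20.40·16.2) = 8087.8 / 330.48 = 24.47 kPa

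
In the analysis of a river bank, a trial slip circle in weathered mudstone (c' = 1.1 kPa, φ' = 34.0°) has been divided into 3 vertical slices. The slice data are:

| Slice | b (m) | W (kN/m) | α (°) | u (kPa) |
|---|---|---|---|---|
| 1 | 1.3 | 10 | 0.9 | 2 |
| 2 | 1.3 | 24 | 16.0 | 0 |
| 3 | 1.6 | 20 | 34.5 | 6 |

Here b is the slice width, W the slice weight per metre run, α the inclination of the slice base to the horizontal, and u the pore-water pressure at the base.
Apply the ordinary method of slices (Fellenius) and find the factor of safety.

Ordinary method of slices: FS = Σ[c'·Δl_i + (W_i cosα_i − u_i·Δl_i)·tanφ'] / Σ W_i sinα_i, with Δl_i = b_i / cosα_i.
Slice 1: Δl = 1.3/cos0.9° = 1.300 m; N'_1 = 10·cos0.9° − 2·1.300 = 7.4; c'Δl = 1.43; W sinα = 0.2
Slice 2: Δl = 1.3/cos16.0° = 1.352 m; N'_2 = 24·cos16.0° − 0·1.352 = 23.1; c'Δl = 1.49; W sinα = 6.6
Slice 3: Δl = 1.6/cos34.5° = 1.941 m; N'_3 = 20·cos34.5° − 6·1.941 = 4.8; c'Δl = 2.14; W sinα = 11.3
Σc'Δl = 5.1 kN/m; ΣN' = 35.3 kN/m; ΣW sinα = 18.1 kN/m
Resisting = 5.1 + 35.3·tan34.0° = 5.1 + 23.8 = 28.9 kN/m
FS = 28.9 / 18.1 = 1.595

FS = 1.59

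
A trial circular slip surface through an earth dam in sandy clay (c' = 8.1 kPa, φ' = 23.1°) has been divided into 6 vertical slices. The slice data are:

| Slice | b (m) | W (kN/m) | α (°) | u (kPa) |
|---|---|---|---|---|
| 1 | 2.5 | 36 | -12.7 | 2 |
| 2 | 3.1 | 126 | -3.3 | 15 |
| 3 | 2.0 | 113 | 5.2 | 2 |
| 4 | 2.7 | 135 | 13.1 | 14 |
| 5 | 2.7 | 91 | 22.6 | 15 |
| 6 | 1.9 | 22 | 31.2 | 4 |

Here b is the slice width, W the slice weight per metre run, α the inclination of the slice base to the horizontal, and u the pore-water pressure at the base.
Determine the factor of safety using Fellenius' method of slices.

Ordinary method of slices: FS = Σ[c'·Δl_i + (W_i cosα_i − u_i·Δl_i)·tanφ'] / Σ W_i sinα_i, with Δl_i = b_i / cosα_i.
Slice 1: Δl = 2.5/cos(-12.7°) = 2.563 m; N'_1 = 36·cos(-12.7°) − 2·2.563 = 30.0; c'Δl = 20.76; W sinα = -7.9
Slice 2: Δl = 3.1/cos(-3.3°) = 3.105 m; N'_2 = 126·cos(-3.3°) − 15·3.105 = 79.2; c'Δl = 25.15; W sinα = -7.3
Slice 3: Δl = 2.0/cos5.2° = 2.008 m; N'_3 = 113·cos5.2° − 2·2.008 = 108.5; c'Δl = 16.27; W sinα = 10.2
Slice 4: Δl = 2.7/cos13.1° = 2.772 m; N'_4 = 135·cos13.1° − 14·2.772 = 92.7; c'Δl = 22.45; W sinα = 30.6
Slice 5: Δl = 2.7/cos22.6° = 2.925 m; N'_5 = 91·cos22.6° − 15·2.925 = 40.1; c'Δl = 23.69; W sinα = 35.0
Slice 6: Δl = 1.9/cos31.2° = 2.221 m; N'_6 = 22·cos31.2° − 4·2.221 = 9.9; c'Δl = 17.99; W sinα = 11.4
Σc'Δl = 126.3 kN/m; ΣN' = 360.5 kN/m; ΣW sinα = 72.0 kN/m
Resisting = 126.3 + 360.5·tan23.1° = 126.3 + 153.8 = 280.1 kN/m
FS = 280.1 / 72.0 = 3.888

FS = 3.89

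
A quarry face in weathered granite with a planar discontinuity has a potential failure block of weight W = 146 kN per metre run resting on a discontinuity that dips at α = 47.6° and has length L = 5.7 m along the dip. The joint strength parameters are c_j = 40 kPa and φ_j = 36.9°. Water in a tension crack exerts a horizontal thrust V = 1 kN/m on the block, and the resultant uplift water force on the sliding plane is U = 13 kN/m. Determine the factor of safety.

FS = 2.69

Resolving the block weight along and normal to the plane and applying the Mohr–Coulomb strength on the joint:
N' = W cosα − U − V sinα = 146·cos47.6° − 13 − 1·sin47.6° = 84.7 kN/m
Driving force T = W sinα + V cosα = 146·sin47.6° + 1·cos47.6° = 108.5 kN/m
Resisting force R = c_j·L + N'·tanφ_j = 40·5.7 + 84.7·tan36.9° = 228.0 + 63.6 = 291.6 kN/m
FS = R / T = 291.6 / 108.5 = 2.688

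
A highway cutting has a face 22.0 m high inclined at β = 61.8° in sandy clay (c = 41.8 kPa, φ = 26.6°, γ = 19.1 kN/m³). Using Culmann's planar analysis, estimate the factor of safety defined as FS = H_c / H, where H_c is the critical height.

FS = 1.71

H_c = (4c/γ) · sinβ cosφ / [1 − cos(β − φ)]
    = (4·41.8/19.1) · sin61.8°·cos26.6° / [1 − cos35.2°]
    = 8.754 · 0.7880 / 0.1829 = 37.73 m
FS = H_c / H = 37.73 / 22.0 = 1.715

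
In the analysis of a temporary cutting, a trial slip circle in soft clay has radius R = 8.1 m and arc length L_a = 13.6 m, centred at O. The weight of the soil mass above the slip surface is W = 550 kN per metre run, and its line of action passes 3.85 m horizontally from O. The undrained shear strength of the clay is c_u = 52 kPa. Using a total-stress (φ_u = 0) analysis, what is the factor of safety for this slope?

FS = 2.71

Taking moments about the centre O, the resisting moment is provided by the undrained shear strength acting along the arc:
M_R = c_u·L_a·R = 52·13.60·8.1 = 5728.3 kN·m/m
M_D = W·d = 550·3.85 = 2117.5 kN·m/m
FS = M_R / M_D = 5728.3 / 2117.5 = 2.705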